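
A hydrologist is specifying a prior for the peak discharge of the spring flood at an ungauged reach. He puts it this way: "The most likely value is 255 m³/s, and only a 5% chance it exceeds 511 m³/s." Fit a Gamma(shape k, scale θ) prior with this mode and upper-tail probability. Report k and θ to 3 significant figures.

k ≈ 6.74, θ ≈ 44.5

Gamma(k,θ) with k>1 has mode (k−1)θ, so θ = 255/(k−1).
Need P(X < 511) = 0.95 with θ tied to k this way. Start at k = 2, θ = 255: P(X<511) ≈ 0.595.
Too low — raise k to concentrate. Iterating converges to k ≈ 6.74.
Then θ = 255/(6.74−1) ≈ 44.5.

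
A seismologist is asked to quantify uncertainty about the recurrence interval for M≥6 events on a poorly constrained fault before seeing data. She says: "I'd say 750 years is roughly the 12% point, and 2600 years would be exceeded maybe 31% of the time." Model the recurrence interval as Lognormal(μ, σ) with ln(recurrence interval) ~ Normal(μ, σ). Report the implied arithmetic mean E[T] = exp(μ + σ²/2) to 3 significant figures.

E[T] ≈ 2370 years

If T ~ Lognormal(μ,σ) then ln T ~ Normal(μ,σ), so the p-quantile of ln T is μ + z_p·σ.
ln(750) = 6.62 and ln(2600) = 7.863; z_{0.12} = -1.175, z_{0.69} = 0.4959.
σ = (7.863 − 6.62)/(0.4959 − (-1.175)) = 0.744.
μ = 6.62 − (-1.175)·0.744 = 7.494.
E[T] = exp(μ + σ²/2) = exp(7.494 + 0.2768) = 2370 years.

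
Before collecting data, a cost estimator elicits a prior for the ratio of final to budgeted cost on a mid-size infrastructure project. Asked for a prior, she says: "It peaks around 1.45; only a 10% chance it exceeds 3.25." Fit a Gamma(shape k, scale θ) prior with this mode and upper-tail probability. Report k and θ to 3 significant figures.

Gamma(k,θ) with k>1 has mode (k−1)θ, so θ = 1.45/(k−1).
Need P(X < 3.25) = 0.9 with θ tied to k this way. Start at k = 2, θ = 1.45: P(X<3.25) ≈ 0.655.
Too low — raise k to concentrate. Iterating converges to k ≈ 3.95.
Then θ = 1.45/(3.95−1) ≈ 0.491.

k ≈ 3.95, θ ≈ 0.491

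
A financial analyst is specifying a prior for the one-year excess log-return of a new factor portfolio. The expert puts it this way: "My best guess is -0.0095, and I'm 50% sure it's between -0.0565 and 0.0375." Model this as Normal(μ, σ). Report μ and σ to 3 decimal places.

μ = -0.009, σ = 0.070

A symmetric 50% interval runs μ ± z·σ with z = 0.6745.
Half-width = 0.047, so σ = 0.047/0.6745 = 0.070.
μ is the stated best guess, -0.009.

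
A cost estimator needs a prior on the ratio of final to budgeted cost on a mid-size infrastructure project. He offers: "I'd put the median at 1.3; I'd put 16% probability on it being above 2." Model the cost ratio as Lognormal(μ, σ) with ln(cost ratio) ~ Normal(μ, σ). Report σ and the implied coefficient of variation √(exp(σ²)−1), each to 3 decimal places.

If T ~ Lognormal(μ,σ) then ln T ~ Normal(μ,σ), so the p-quantile of ln T is μ + z_p·σ.
ln(1.3) = 0.2624 and ln(2) = 0.6931; z_{0.5} = 0, z_{0.84} = 0.9945.
σ = (0.6931 − 0.2624)/(0.9945 − (0)) = 0.433.
μ = 0.2624 − (0)·0.433 = 0.262.
CV = √(exp(σ²)−1) = √(exp(0.1876)−1) = 0.454.

σ ≈ 0.433, CV ≈ 0.454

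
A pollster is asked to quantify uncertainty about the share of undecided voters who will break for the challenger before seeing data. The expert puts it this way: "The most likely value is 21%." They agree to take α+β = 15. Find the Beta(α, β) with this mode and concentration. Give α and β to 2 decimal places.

For α,β > 1 the Beta mode is (α−1)/(α+β−2). With α+β = 15, the mode is (α−1)/13.
Set (α−1)/13 = 0.21 → α = 1 + 0.21·13 = 3.73.
β = 15 − α = 11.27.

α = 3.73, β = 11.27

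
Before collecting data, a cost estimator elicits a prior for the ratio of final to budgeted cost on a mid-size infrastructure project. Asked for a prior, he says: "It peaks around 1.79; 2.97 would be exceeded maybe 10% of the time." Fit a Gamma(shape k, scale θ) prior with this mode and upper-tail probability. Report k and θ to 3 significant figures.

Gamma(k,θ) with k>1 has mode (k−1)θ, so θ = 1.79/(k−1).
Need P(X < 2.97) = 0.9 with θ tied to k this way. Start at k = 2, θ = 1.79: P(X<2.97) ≈ 0.494.
Too low — raise k to concentrate. Iterating converges to k ≈ 8.36.
Then θ = 1.79/(8.36−1) ≈ 0.243.

k ≈ 8.36, θ ≈ 0.243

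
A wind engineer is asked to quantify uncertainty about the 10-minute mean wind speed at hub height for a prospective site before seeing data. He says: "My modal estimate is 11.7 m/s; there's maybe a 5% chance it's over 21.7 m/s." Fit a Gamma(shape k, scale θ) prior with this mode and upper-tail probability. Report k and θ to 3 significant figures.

k ≈ 8.29, θ ≈ 1.6

Gamma(k,θ) with k>1 has mode (k−1)θ, so θ = 11.7/(k−1).
Need P(X < 21.7) = 0.95 with θ tied to k this way. Start at k = 2, θ = 11.7: P(X<21.7) ≈ 0.553.
Too low — raise k to concentrate. Iterating converges to k ≈ 8.29.
Then θ = 11.7/(8.29−1) ≈ 1.6.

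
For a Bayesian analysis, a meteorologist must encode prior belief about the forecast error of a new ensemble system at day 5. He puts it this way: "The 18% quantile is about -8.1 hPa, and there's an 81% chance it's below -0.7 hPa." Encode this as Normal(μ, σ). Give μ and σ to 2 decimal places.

μ = -4.32, σ = 4.13

The p-quantile of Normal(μ,σ) is μ + z_p·σ, with z_{0.18} = -0.9154 and z_{0.81} = 0.8779.
Eliminate σ: μ = (z₂·x₁ − z₁·x₂)/(z₂ − z₁) = (0.8779·-8.1 − (-0.9154)·-0.7)/1.793 = -4.32.
Then σ = (x₂ − x₁)/(z₂ − z₁) = (-0.7 − -8.1)/1.793 = 4.13.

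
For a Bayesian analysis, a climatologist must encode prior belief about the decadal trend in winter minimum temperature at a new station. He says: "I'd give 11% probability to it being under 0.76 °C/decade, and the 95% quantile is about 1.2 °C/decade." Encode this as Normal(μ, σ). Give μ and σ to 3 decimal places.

μ = 0.948, σ = 0.153

For Normal(μ,σ), the p-quantile is μ + z_p·σ. Here z_{0.11} = -1.227, z_{0.95} = 1.645.
So 0.76 = μ − 1.227σ and 1.2 = μ + 1.645σ.
Subtracting: σ = (1.2 − 0.76)/(1.645 − (-1.227)) = 0.153.
Then μ = 0.76 − (-1.227)·0.153 = 0.948.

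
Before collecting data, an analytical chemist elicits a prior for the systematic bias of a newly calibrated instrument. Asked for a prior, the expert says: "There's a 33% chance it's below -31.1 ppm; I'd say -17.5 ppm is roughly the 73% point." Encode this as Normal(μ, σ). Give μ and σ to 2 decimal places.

μ = -25.42, σ = 12.92

For Normal(μ,σ), the p-quantile is μ + z_p·σ. Here z_{0.33} = -0.4399, z_{0.73} = 0.6128.
So -31.1 = μ − 0.4399σ and -17.5 = μ + 0.6128σ.
Subtracting: σ = (-17.5 − -31.1)/(0.6128 − (-0.4399)) = 12.92.
Then μ = -31.1 − (-0.4399)·12.92 = -25.42.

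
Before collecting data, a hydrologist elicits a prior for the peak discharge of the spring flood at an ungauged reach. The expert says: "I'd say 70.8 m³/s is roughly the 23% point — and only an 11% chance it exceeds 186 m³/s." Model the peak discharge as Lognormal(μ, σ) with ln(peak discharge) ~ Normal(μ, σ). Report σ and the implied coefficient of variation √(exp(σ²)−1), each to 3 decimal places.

If T ~ Lognormal(μ,σ) then ln T ~ Normal(μ,σ), so the p-quantile of ln T is μ + z_p·σ.
ln(70.8) = 4.26 and ln(186) = 5.226; z_{0.23} = -0.7388, z_{0.89} = 1.227.
σ = (5.226 − 4.26)/(1.227 − (-0.7388)) = 0.491.
μ = 4.26 − (-0.7388)·0.491 = 4.623.
CV = √(exp(σ²)−1) = √(exp(0.2415)−1) = 0.523.

σ ≈ 0.491, CV ≈ 0.523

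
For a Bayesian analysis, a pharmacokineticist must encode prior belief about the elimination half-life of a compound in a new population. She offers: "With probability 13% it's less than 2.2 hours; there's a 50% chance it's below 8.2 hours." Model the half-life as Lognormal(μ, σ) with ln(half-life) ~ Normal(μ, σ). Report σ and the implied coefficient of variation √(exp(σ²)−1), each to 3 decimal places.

σ ≈ 1.168, CV ≈ 1.707

If T ~ Lognormal(μ,σ) then ln T ~ Normal(μ,σ), so the p-quantile of ln T is μ + z_p·σ.
ln(2.2) = 0.7885 and ln(8.2) = 2.104; z_{0.13} = -1.126, z_{0.5} = 0.
σ = (2.104 − 0.7885)/(0 − (-1.126)) = 1.168.
μ = 0.7885 − (-1.126)·1.168 = 2.104.
CV = √(exp(σ²)−1) = √(exp(1.3643)−1) = 1.707.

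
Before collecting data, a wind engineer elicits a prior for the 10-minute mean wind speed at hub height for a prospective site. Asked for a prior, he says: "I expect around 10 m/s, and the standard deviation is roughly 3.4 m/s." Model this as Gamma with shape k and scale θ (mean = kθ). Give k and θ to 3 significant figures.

For Gamma(k, scale θ): mean = kθ, variance = kθ², so CV = 1/√k.
CV = SD/mean = 3.4/10 = 0.34, hence k = 1/CV² = 8.65.
Then θ = mean/k = 10/8.65 = 1.16.

k ≈ 8.65, θ ≈ 1.16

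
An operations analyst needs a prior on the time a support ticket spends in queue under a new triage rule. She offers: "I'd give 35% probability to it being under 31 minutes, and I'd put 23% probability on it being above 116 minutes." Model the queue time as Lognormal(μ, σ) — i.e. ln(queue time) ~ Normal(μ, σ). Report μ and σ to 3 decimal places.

μ ≈ 3.886, σ ≈ 1.174

If T ~ Lognormal(μ,σ) then ln T ~ Normal(μ,σ), so the p-quantile of ln T is μ + z_p·σ.
ln(31) = 3.434 and ln(116) = 4.754; z_{0.35} = -0.3853, z_{0.77} = 0.7388.
σ = (4.754 − 3.434)/(0.7388 − (-0.3853)) = 1.174.
μ = 3.434 − (-0.3853)·1.174 = 3.886.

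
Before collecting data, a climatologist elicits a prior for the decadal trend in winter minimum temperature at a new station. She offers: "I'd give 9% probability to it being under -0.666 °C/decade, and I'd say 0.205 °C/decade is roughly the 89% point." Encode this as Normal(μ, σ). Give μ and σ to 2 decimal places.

μ = -0.21, σ = 0.34

For Normal(μ,σ), the p-quantile is μ + z_p·σ. Here z_{0.09} = -1.341, z_{0.89} = 1.227.
So -0.666 = μ − 1.341σ and 0.205 = μ + 1.227σ.
Subtracting: σ = (0.205 − -0.666)/(1.227 − (-1.341)) = 0.34.
Then μ = -0.666 − (-1.341)·0.34 = -0.21.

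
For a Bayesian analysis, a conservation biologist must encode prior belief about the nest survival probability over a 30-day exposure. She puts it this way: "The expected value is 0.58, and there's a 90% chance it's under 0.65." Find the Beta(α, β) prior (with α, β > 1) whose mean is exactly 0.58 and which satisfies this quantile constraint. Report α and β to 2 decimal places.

α ≈ 46.57, β ≈ 33.72

With mean 0.58 fixed, write α = 0.58s, β = 0.42s where s = α+β.
Need P(θ < 0.65) = 0.9 under Beta(0.58s, 0.42s). Normal approximation: (q−m)/√(m(1−m)/s) ≈ z_{0.9} = 1.28, so s ≈ 0.58·0.42·(1.28)²/(0.65−0.58)² = 81.6.
At s = 81.6: P(θ<0.65) ≈ 0.902. Adjusting to match 0.9 gives s ≈ 80.29.
So α = 0.58·80.29 ≈ 46.57, β = 0.42·80.29 ≈ 33.72.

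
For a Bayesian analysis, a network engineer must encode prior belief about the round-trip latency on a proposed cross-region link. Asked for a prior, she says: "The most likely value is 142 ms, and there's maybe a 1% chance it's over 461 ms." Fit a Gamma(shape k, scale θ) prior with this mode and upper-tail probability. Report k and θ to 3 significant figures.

Gamma(k,θ) with k>1 has mode (k−1)θ, so θ = 142/(k−1).
Need P(X < 461) = 0.99 with θ tied to k this way. Start at k = 2, θ = 142: P(X<461) ≈ 0.835.
Too low — raise k to concentrate. Iterating converges to k ≈ 4.18.
Then θ = 142/(4.18−1) ≈ 44.6.

k ≈ 4.18, θ ≈ 44.6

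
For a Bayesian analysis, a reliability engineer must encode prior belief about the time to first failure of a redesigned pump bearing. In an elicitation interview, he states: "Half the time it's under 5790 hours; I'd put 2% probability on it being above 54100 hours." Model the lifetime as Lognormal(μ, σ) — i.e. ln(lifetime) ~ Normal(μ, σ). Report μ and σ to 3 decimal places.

μ ≈ 8.664, σ ≈ 1.088

If T ~ Lognormal(μ,σ) then ln T ~ Normal(μ,σ), so the p-quantile of ln T is μ + z_p·σ.
ln(5790) = 8.664 and ln(54100) = 10.9; z_{0.5} = 0, z_{0.98} = 2.054.
σ = (10.9 − 8.664)/(2.054 − (0)) = 1.088.
μ = 8.664 − (0)·1.088 = 8.664.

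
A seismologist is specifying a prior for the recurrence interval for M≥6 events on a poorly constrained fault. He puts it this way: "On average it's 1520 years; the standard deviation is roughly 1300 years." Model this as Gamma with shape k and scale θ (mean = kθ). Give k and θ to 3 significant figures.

For Gamma(k, scale θ): mean = kθ, variance = kθ², so CV = 1/√k.
CV = SD/mean = 1300/1520 = 0.8553, hence k = 1/CV² = 1.37.
Then θ = mean/k = 1520/1.37 = 1110.

k ≈ 1.37, θ ≈ 1110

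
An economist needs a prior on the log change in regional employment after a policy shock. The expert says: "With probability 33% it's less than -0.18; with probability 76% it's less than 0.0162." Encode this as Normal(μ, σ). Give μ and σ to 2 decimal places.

μ = -0.10, σ = 0.17

For Normal(μ,σ), the p-quantile is μ + z_p·σ. Here z_{0.33} = -0.4399, z_{0.76} = 0.7063.
So -0.18 = μ − 0.4399σ and 0.0162 = μ + 0.7063σ.
Subtracting: σ = (0.0162 − -0.18)/(0.7063 − (-0.4399)) = 0.17.
Then μ = -0.18 − (-0.4399)·0.17 = -0.10.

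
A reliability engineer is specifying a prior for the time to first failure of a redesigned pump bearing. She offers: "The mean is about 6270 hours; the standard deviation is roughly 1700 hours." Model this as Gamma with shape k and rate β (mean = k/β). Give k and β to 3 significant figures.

k ≈ 13.6, β ≈ 0.00217

For Gamma(k, rate β): mean = k/β, variance = k/β², so CV = 1/√k.
CV = SD/mean = 1700/6270 = 0.2711, hence k = 1/CV² = 13.6.
Then β = k/mean = 13.6/6270 = 0.00217.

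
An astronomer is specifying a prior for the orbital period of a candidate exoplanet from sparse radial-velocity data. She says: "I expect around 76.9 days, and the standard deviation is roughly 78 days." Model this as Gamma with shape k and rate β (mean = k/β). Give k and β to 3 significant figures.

For Gamma(k, rate β): mean = k/β, variance = k/β², so CV = 1/√k.
CV = SD/mean = 78/76.9 = 1.014, hence k = 1/CV² = 0.972.
Then β = k/mean = 0.972/76.9 = 0.0126.

k ≈ 0.972, β ≈ 0.0126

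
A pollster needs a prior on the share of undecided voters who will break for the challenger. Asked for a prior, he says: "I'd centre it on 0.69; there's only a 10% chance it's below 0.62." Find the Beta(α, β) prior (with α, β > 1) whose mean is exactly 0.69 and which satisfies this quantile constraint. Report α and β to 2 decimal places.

With mean 0.69 fixed, write α = 0.69s, β = 0.31s where s = α+β.
Need P(θ < 0.62) = 0.1 under Beta(0.69s, 0.31s). Normal approximation: (q−m)/√(m(1−m)/s) ≈ z_{0.1} = -1.28, so s ≈ 0.69·0.31·(-1.28)²/(0.62−0.69)² = 71.7.
At s = 71.7: P(θ<0.62) ≈ 0.103. Adjusting to match 0.1 gives s ≈ 73.53.
So α = 0.69·73.53 ≈ 50.74, β = 0.31·73.53 ≈ 22.80.

α ≈ 50.74, β ≈ 22.80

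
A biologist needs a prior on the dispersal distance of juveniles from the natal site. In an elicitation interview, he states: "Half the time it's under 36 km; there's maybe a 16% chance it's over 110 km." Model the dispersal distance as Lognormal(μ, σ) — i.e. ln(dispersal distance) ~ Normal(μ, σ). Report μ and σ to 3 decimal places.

μ ≈ 3.584, σ ≈ 1.123

If T ~ Lognormal(μ,σ) then ln T ~ Normal(μ,σ), so the p-quantile of ln T is μ + z_p·σ.
ln(36) = 3.584 and ln(110) = 4.7; z_{0.5} = 0, z_{0.84} = 0.9945.
σ = (4.7 − 3.584)/(0.9945 − (0)) = 1.123.
μ = 3.584 − (0)·1.123 = 3.584.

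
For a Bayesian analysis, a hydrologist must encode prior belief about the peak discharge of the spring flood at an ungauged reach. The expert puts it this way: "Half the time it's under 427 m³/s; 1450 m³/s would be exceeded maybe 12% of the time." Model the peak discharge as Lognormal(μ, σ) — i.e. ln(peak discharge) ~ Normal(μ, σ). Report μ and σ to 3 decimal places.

If T ~ Lognormal(μ,σ) then ln T ~ Normal(μ,σ), so the p-quantile of ln T is μ + z_p·σ.
ln(427) = 6.057 and ln(1450) = 7.279; z_{0.5} = 0, z_{0.88} = 1.175.
σ = (7.279 − 6.057)/(1.175 − (0)) = 1.040.
μ = 6.057 − (0)·1.040 = 6.057.

μ ≈ 6.057, σ ≈ 1.040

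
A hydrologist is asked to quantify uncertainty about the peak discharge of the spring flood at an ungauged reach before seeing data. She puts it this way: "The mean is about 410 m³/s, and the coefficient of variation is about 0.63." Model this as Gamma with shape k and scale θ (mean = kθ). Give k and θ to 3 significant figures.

k ≈ 2.52, θ ≈ 163

For Gamma(k, scale θ): mean = kθ, variance = kθ², so CV = 1/√k.
CV = 0.63, hence k = 1/CV² = 2.52.
Then θ = mean/k = 410/2.52 = 163.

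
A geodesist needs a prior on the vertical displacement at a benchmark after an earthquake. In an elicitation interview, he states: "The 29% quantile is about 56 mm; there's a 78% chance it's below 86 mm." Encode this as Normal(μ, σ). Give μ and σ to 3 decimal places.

μ = 68.524, σ = 22.632

For Normal(μ,σ), the p-quantile is μ + z_p·σ. Here z_{0.29} = -0.5534, z_{0.78} = 0.7722.
So 56 = μ − 0.5534σ and 86 = μ + 0.7722σ.
Subtracting: σ = (86 − 56)/(0.7722 − (-0.5534)) = 22.632.
Then μ = 56 − (-0.5534)·22.632 = 68.524.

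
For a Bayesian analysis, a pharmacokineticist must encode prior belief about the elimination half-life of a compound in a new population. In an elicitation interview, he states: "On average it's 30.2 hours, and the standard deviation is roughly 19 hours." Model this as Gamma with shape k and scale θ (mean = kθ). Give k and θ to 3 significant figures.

For Gamma(k, scale θ): mean = kθ, variance = kθ², so CV = 1/√k.
CV = SD/mean = 19/30.2 = 0.6291, hence k = 1/CV² = 2.53.
Then θ = mean/k = 30.2/2.53 = 12.

k ≈ 2.53, θ ≈ 12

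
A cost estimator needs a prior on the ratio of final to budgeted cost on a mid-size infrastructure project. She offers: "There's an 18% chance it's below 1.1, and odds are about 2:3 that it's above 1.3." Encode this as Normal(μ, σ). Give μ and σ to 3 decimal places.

The p-quantile of Normal(μ,σ) is μ + z_p·σ, with z_{0.18} = -0.9154 and z_{0.6} = 0.2533.
Eliminate σ: μ = (z₂·x₁ − z₁·x₂)/(z₂ − z₁) = (0.2533·1.1 − (-0.9154)·1.3)/1.169 = 1.257.
Then σ = (x₂ − x₁)/(z₂ − z₁) = (1.3 − 1.1)/1.169 = 0.171.

μ = 1.257, σ = 0.171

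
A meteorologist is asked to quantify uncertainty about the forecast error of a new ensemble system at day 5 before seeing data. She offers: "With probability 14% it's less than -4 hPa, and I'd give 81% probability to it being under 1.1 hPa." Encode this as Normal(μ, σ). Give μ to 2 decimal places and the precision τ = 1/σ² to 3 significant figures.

μ = -1.19, τ = 0.147

The p-quantile of Normal(μ,σ) is μ + z_p·σ, with z_{0.14} = -1.08 and z_{0.81} = 0.8779.
Eliminate σ: μ = (z₂·x₁ − z₁·x₂)/(z₂ − z₁) = (0.8779·-4 − (-1.08)·1.1)/1.958 = -1.19.
Then σ = (x₂ − x₁)/(z₂ − z₁) = (1.1 − -4)/1.958 = 2.60.
Precision τ = 1/σ² = 1/2.604² = 0.147.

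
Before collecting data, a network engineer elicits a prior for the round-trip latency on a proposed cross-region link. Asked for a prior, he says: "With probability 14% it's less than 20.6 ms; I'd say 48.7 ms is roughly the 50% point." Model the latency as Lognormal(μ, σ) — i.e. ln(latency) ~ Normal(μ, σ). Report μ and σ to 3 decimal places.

μ ≈ 3.886, σ ≈ 0.796

If T ~ Lognormal(μ,σ) then ln T ~ Normal(μ,σ), so the p-quantile of ln T is μ + z_p·σ.
ln(20.6) = 3.025 and ln(48.7) = 3.886; z_{0.14} = -1.08, z_{0.5} = 0.
σ = (3.886 − 3.025)/(0 − (-1.08)) = 0.796.
μ = 3.025 − (-1.08)·0.796 = 3.886.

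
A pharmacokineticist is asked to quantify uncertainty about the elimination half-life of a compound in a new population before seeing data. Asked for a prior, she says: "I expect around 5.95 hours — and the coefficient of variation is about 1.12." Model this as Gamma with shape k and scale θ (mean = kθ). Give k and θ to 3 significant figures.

For Gamma(k, scale θ): mean = kθ, variance = kθ², so CV = 1/√k.
CV = 1.12, hence k = 1/CV² = 0.797.
Then θ = mean/k = 5.95/0.797 = 7.46.

k ≈ 0.797, θ ≈ 7.46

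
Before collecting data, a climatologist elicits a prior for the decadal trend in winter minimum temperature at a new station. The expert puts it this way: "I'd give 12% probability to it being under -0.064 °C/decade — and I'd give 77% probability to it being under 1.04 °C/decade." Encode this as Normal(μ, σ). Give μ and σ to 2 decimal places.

μ = 0.61, σ = 0.58

The p-quantile of Normal(μ,σ) is μ + z_p·σ, with z_{0.12} = -1.175 and z_{0.77} = 0.7388.
Eliminate σ: μ = (z₂·x₁ − z₁·x₂)/(z₂ − z₁) = (0.7388·-0.064 − (-1.175)·1.04)/1.914 = 0.61.
Then σ = (x₂ − x₁)/(z₂ − z₁) = (1.04 − -0.064)/1.914 = 0.58.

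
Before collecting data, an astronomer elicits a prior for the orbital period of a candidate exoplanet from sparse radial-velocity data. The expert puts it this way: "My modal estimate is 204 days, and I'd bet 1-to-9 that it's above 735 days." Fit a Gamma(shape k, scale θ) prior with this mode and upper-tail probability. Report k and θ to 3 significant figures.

k ≈ 2.13, θ ≈ 180

Gamma(k,θ) with k>1 has mode (k−1)θ, so θ = 204/(k−1).
Need P(X < 735) = 0.9 with θ tied to k this way. Start at k = 2, θ = 204: P(X<735) ≈ 0.875.
Too low — raise k to concentrate. Iterating converges to k ≈ 2.13.
Then θ = 204/(2.13−1) ≈ 180.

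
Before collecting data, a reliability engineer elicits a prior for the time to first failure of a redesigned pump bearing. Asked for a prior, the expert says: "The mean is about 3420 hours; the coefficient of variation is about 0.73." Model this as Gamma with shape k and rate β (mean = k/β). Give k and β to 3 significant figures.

k ≈ 1.88, β ≈ 0.000549

For Gamma(k, rate β): mean = k/β, variance = k/β², so CV = 1/√k.
CV = 0.73, hence k = 1/CV² = 1.88.
Then β = k/mean = 1.88/3420 = 0.000549.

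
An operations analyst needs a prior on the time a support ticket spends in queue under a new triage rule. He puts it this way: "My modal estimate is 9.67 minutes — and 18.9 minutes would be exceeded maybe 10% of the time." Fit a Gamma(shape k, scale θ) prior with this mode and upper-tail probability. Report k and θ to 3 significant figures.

Gamma(k,θ) with k>1 has mode (k−1)θ, so θ = 9.67/(k−1).
Need P(X < 18.9) = 0.9 with θ tied to k this way. Start at k = 2, θ = 9.67: P(X<18.9) ≈ 0.582.
Too low — raise k to concentrate. Iterating converges to k ≈ 5.26.
Then θ = 9.67/(5.26−1) ≈ 2.27.

k ≈ 5.26, θ ≈ 2.27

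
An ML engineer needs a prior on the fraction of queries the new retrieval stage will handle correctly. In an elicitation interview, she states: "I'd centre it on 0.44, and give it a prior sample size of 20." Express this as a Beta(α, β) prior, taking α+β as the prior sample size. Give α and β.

α = 8.8, β = 11.2

Under the effective-sample-size interpretation, Beta(α, β) has prior mean α/(α+β) and prior sample size α+β.
So α+β = 20 and α/(α+β) = 0.44, giving α = 0.44·20 = 8.8 and β = 20 − 8.8 = 11.2.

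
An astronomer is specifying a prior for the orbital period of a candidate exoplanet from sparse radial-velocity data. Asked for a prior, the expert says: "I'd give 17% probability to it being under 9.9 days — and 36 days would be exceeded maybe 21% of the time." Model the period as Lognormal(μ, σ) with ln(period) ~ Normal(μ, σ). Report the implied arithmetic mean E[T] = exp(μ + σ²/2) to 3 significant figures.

If T ~ Lognormal(μ,σ) then ln T ~ Normal(μ,σ), so the p-quantile of ln T is μ + z_p·σ.
ln(9.9) = 2.293 and ln(36) = 3.584; z_{0.17} = -0.9542, z_{0.79} = 0.8064.
σ = (3.584 − 2.293)/(0.8064 − (-0.9542)) = 0.733.
μ = 2.293 − (-0.9542)·0.733 = 2.992.
E[T] = exp(μ + σ²/2) = exp(2.992 + 0.2688) = 26.1 days.

E[T] ≈ 26.1 days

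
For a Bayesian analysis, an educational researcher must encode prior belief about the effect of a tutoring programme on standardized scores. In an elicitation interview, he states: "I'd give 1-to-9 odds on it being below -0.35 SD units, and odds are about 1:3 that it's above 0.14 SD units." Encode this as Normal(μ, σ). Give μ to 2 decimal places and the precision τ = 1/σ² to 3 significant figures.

μ = -0.03, τ = 15.9

For Normal(μ,σ), the p-quantile is μ + z_p·σ. Here z_{0.1} = -1.282, z_{0.75} = 0.6745.
So -0.35 = μ − 1.282σ and 0.14 = μ + 0.6745σ.
Subtracting: σ = (0.14 − -0.35)/(0.6745 − (-1.282)) = 0.25.
Then μ = -0.35 − (-1.282)·0.25 = -0.03.
Precision τ = 1/σ² = 1/0.2505² = 15.9.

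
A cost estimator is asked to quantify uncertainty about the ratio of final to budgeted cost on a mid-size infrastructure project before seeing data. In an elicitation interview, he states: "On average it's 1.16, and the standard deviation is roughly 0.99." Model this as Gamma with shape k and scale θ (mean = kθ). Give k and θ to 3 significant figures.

For Gamma(k, scale θ): mean = kθ, variance = kθ², so CV = 1/√k.
CV = SD/mean = 0.99/1.16 = 0.8534, hence k = 1/CV² = 1.37.
Then θ = mean/k = 1.16/1.37 = 0.845.

k ≈ 1.37, θ ≈ 0.845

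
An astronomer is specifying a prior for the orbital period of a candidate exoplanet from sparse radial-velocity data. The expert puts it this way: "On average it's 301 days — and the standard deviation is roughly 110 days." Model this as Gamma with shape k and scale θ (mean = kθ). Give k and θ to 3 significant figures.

For Gamma(k, scale θ): mean = kθ, variance = kθ², so CV = 1/√k.
CV = SD/mean = 110/301 = 0.3654, hence k = 1/CV² = 7.49.
Then θ = mean/k = 301/7.49 = 40.2.

k ≈ 7.49, θ ≈ 40.2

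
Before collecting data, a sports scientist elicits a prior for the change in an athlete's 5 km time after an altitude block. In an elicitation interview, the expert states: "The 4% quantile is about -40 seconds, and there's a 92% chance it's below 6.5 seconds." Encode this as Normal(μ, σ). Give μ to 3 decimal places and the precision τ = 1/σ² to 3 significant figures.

μ = -14.204, τ = 0.00461

For Normal(μ,σ), the p-quantile is μ + z_p·σ. Here z_{0.04} = -1.751, z_{0.92} = 1.405.
So -40 = μ − 1.751σ and 6.5 = μ + 1.405σ.
Subtracting: σ = (6.5 − -40)/(1.405 − (-1.751)) = 14.735.
Then μ = -40 − (-1.751)·14.735 = -14.204.
Precision τ = 1/σ² = 1/14.73² = 0.00461.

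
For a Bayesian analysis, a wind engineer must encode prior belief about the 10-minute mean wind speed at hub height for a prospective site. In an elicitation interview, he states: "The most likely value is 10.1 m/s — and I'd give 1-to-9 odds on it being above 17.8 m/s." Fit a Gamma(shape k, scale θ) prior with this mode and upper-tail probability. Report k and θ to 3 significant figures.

k ≈ 6.92, θ ≈ 1.71

Gamma(k,θ) with k>1 has mode (k−1)θ, so θ = 10.1/(k−1).
Need P(X < 17.8) = 0.9 with θ tied to k this way. Start at k = 2, θ = 10.1: P(X<17.8) ≈ 0.526.
Too low — raise k to concentrate. Iterating converges to k ≈ 6.92.
Then θ = 10.1/(6.92−1) ≈ 1.71.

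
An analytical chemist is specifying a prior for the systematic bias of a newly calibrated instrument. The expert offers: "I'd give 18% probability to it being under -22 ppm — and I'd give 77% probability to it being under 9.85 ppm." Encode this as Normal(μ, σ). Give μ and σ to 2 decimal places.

μ = -4.38, σ = 19.25

The p-quantile of Normal(μ,σ) is μ + z_p·σ, with z_{0.18} = -0.9154 and z_{0.77} = 0.7388.
Eliminate σ: μ = (z₂·x₁ − z₁·x₂)/(z₂ − z₁) = (0.7388·-22 − (-0.9154)·9.85)/1.654 = -4.38.
Then σ = (x₂ − x₁)/(z₂ − z₁) = (9.85 − -22)/1.654 = 19.25.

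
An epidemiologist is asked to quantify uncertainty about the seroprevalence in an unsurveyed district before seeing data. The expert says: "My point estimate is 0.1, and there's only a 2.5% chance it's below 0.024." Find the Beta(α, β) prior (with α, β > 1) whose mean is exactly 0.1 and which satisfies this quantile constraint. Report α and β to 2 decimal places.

α ≈ 3.29, β ≈ 29.58

With mean 0.1 fixed, write α = 0.1s, β = 0.9s where s = α+β.
Need P(θ < 0.024) = 0.025 under Beta(0.1s, 0.9s). Normal approximation: (q−m)/√(m(1−m)/s) ≈ z_{0.025} = -1.96, so s ≈ 0.1·0.9·(-1.96)²/(0.024−0.1)² = 59.9.
At s = 59.9: P(θ<0.024) ≈ 0.003. Adjusting to match 0.025 gives s ≈ 32.87.
So α = 0.1·32.87 ≈ 3.29, β = 0.9·32.87 ≈ 29.58.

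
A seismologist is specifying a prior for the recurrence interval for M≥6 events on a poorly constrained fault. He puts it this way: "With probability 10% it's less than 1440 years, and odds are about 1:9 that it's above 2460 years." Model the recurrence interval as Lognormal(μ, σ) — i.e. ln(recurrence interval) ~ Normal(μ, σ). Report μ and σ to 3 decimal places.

μ ≈ 7.540, σ ≈ 0.209

If T ~ Lognormal(μ,σ) then ln T ~ Normal(μ,σ), so the p-quantile of ln T is μ + z_p·σ.
ln(1440) = 7.272 and ln(2460) = 7.808; z_{0.1} = -1.282, z_{0.9} = 1.282.
σ = (7.808 − 7.272)/(1.282 − (-1.282)) = 0.209.
μ = 7.272 − (-1.282)·0.209 = 7.540.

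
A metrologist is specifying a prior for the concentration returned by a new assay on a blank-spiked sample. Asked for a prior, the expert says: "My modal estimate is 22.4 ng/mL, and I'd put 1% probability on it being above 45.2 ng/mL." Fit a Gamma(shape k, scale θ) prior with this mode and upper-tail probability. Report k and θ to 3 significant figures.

Gamma(k,θ) with k>1 has mode (k−1)θ, so θ = 22.4/(k−1).
Need P(X < 45.2) = 0.99 with θ tied to k this way. Start at k = 2, θ = 22.4: P(X<45.2) ≈ 0.599.
Too low — raise k to concentrate. Iterating converges to k ≈ 10.9.
Then θ = 22.4/(10.9−1) ≈ 2.25.

k ≈ 10.9, θ ≈ 2.25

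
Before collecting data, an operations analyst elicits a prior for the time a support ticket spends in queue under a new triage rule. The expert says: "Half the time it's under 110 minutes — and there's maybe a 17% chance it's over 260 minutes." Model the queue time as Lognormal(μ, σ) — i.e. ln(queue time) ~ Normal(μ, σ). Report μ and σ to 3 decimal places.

μ ≈ 4.700, σ ≈ 0.902

If T ~ Lognormal(μ,σ) then ln T ~ Normal(μ,σ), so the p-quantile of ln T is μ + z_p·σ.
ln(110) = 4.7 and ln(260) = 5.561; z_{0.5} = 0, z_{0.83} = 0.9542.
σ = (5.561 − 4.7)/(0.9542 − (0)) = 0.902.
μ = 4.7 − (0)·0.902 = 4.700.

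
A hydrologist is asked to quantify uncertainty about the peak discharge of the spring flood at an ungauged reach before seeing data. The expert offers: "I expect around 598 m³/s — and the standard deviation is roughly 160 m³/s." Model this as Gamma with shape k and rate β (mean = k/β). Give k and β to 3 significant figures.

For Gamma(k, rate β): mean = k/β, variance = k/β², so CV = 1/√k.
CV = SD/mean = 160/598 = 0.2676, hence k = 1/CV² = 14.
Then β = k/mean = 14/598 = 0.0234.

k ≈ 14, β ≈ 0.0234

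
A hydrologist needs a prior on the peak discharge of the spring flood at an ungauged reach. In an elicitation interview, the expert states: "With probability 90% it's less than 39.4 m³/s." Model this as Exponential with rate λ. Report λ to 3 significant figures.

λ ≈ 0.0584

P(T < 39.4) = 1 − e^(−λ·39.4) = 0.9, so λ = −ln(1−0.9)/39.4 = −ln(0.1)/39.4 = 0.0584.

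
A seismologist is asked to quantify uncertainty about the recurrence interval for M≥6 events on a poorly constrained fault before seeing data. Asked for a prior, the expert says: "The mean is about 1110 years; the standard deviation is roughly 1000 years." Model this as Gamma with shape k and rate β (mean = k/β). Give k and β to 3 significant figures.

For Gamma(k, rate β): mean = k/β, variance = k/β², so CV = 1/√k.
CV = SD/mean = 1000/1110 = 0.9009, hence k = 1/CV² = 1.23.
Then β = k/mean = 1.23/1110 = 0.00111.

k ≈ 1.23, β ≈ 0.00111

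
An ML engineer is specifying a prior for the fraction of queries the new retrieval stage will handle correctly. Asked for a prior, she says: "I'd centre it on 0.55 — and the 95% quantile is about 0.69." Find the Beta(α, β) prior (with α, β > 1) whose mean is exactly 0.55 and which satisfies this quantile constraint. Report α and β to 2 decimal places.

α ≈ 17.83, β ≈ 14.59

With mean 0.55 fixed, write α = 0.55s, β = 0.45s where s = α+β.
Need P(θ < 0.69) = 0.95 under Beta(0.55s, 0.45s). Normal approximation: (q−m)/√(m(1−m)/s) ≈ z_{0.95} = 1.64, so s ≈ 0.55·0.45·(1.64)²/(0.69−0.55)² = 34.2.
At s = 34.2: P(θ<0.69) ≈ 0.954. Adjusting to match 0.95 gives s ≈ 32.42.
So α = 0.55·32.42 ≈ 17.83, β = 0.45·32.42 ≈ 14.59.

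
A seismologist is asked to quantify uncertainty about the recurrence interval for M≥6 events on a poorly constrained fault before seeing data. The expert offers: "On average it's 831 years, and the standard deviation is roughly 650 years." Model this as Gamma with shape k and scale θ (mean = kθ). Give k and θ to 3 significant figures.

For Gamma(k, scale θ): mean = kθ, variance = kθ², so CV = 1/√k.
CV = SD/mean = 650/831 = 0.7822, hence k = 1/CV² = 1.63.
Then θ = mean/k = 831/1.63 = 508.

k ≈ 1.63, θ ≈ 508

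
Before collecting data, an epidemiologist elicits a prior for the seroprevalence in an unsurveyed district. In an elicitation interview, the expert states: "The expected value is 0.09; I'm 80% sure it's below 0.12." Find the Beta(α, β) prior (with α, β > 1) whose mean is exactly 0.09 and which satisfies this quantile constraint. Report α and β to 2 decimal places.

With mean 0.09 fixed, write α = 0.09s, β = 0.91s where s = α+β.
Need P(θ < 0.12) = 0.8 under Beta(0.09s, 0.91s). Normal approximation: (q−m)/√(m(1−m)/s) ≈ z_{0.8} = 0.842, so s ≈ 0.09·0.91·(0.842)²/(0.12−0.09)² = 64.5.
At s = 64.5: P(θ<0.12) ≈ 0.812. Adjusting to match 0.8 gives s ≈ 56.09.
So α = 0.09·56.09 ≈ 5.05, β = 0.91·56.09 ≈ 51.04.

α ≈ 5.05, β ≈ 51.04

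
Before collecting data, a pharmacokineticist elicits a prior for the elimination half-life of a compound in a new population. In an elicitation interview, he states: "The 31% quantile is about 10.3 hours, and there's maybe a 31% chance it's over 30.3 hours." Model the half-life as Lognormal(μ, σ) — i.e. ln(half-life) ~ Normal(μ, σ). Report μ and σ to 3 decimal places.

μ ≈ 2.872, σ ≈ 1.088

If T ~ Lognormal(μ,σ) then ln T ~ Normal(μ,σ), so the p-quantile of ln T is μ + z_p·σ.
ln(10.3) = 2.332 and ln(30.3) = 3.411; z_{0.31} = -0.4959, z_{0.69} = 0.4959.
σ = (3.411 − 2.332)/(0.4959 − (-0.4959)) = 1.088.
μ = 2.332 − (-0.4959)·1.088 = 2.872.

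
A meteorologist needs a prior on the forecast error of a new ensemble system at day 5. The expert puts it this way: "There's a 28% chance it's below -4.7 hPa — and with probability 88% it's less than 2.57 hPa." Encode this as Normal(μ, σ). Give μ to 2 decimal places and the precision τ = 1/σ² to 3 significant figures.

The p-quantile of Normal(μ,σ) is μ + z_p·σ, with z_{0.28} = -0.5828 and z_{0.88} = 1.175.
Eliminate σ: μ = (z₂·x₁ − z₁·x₂)/(z₂ − z₁) = (1.175·-4.7 − (-0.5828)·2.57)/1.758 = -2.29.
Then σ = (x₂ − x₁)/(z₂ − z₁) = (2.57 − -4.7)/1.758 = 4.14.
Precision τ = 1/σ² = 1/4.136² = 0.0585.

μ = -2.29, τ = 0.0585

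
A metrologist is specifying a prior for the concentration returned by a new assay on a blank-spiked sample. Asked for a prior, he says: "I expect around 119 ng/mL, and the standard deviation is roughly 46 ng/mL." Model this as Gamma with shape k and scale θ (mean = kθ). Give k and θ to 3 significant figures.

k ≈ 6.69, θ ≈ 17.8

For Gamma(k, scale θ): mean = kθ, variance = kθ², so CV = 1/√k.
CV = SD/mean = 46/119 = 0.3866, hence k = 1/CV² = 6.69.
Then θ = mean/k = 119/6.69 = 17.8.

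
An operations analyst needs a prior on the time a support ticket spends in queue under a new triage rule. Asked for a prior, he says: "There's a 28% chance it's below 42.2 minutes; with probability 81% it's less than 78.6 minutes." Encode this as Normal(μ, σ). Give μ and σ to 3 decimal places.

For Normal(μ,σ), the p-quantile is μ + z_p·σ. Here z_{0.28} = -0.5828, z_{0.81} = 0.8779.
So 42.2 = μ − 0.5828σ and 78.6 = μ + 0.8779σ.
Subtracting: σ = (78.6 − 42.2)/(0.8779 − (-0.5828)) = 24.919.
Then μ = 42.2 − (-0.5828)·24.919 = 56.724.

μ = 56.724, σ = 24.919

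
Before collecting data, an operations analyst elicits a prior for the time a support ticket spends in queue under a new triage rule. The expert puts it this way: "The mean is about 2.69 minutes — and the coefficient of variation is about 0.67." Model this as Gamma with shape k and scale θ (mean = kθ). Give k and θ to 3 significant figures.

For Gamma(k, scale θ): mean = kθ, variance = kθ², so CV = 1/√k.
CV = 0.67, hence k = 1/CV² = 2.23.
Then θ = mean/k = 2.69/2.23 = 1.21.

k ≈ 2.23, θ ≈ 1.21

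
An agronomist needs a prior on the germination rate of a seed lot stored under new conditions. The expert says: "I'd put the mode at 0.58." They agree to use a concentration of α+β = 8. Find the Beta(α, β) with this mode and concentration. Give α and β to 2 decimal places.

α = 4.48, β = 3.52

For α,β > 1 the Beta mode is (α−1)/(α+β−2). With α+β = 8, the mode is (α−1)/6.
Set (α−1)/6 = 0.58 → α = 1 + 0.58·6 = 4.48.
β = 8 − α = 3.52.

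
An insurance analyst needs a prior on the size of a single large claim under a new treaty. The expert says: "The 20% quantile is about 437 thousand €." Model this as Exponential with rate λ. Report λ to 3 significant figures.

λ ≈ 0.000511

P(T < 437.0) = 1 − e^(−λ·437.0) = 0.2, so λ = −ln(1−0.2)/437.0 = −ln(0.8)/437.0 = 0.000511.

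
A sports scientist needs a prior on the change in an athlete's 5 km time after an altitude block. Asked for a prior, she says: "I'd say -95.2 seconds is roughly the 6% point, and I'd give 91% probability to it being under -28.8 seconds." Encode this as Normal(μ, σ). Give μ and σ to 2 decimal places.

The p-quantile of Normal(μ,σ) is μ + z_p·σ, with z_{0.06} = -1.555 and z_{0.91} = 1.341.
Eliminate σ: μ = (z₂·x₁ − z₁·x₂)/(z₂ − z₁) = (1.341·-95.2 − (-1.555)·-28.8)/2.896 = -59.55.
Then σ = (x₂ − x₁)/(z₂ − z₁) = (-28.8 − -95.2)/2.896 = 22.93.

μ = -59.55, σ = 22.93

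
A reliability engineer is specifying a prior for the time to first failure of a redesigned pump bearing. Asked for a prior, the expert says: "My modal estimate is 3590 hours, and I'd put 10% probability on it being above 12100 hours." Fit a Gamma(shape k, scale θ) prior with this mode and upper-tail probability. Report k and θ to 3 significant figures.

k ≈ 2.27, θ ≈ 2820

Gamma(k,θ) with k>1 has mode (k−1)θ, so θ = 3590/(k−1).
Need P(X < 12100) = 0.9 with θ tied to k this way. Start at k = 2, θ = 3590: P(X<12100) ≈ 0.850.
Too low — raise k to concentrate. Iterating converges to k ≈ 2.27.
Then θ = 3590/(2.27−1) ≈ 2820.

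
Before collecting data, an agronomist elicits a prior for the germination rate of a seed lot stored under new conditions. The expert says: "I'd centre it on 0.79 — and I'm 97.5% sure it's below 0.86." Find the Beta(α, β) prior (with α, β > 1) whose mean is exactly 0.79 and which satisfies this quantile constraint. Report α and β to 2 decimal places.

α ≈ 88.31, β ≈ 23.47

With mean 0.79 fixed, write α = 0.79s, β = 0.21s where s = α+β.
Need P(θ < 0.86) = 0.975 under Beta(0.79s, 0.21s). Normal approximation: (q−m)/√(m(1−m)/s) ≈ z_{0.975} = 1.96, so s ≈ 0.79·0.21·(1.96)²/(0.86−0.79)² = 130.1.
At s = 130.1: P(θ<0.86) ≈ 0.983. Adjusting to match 0.975 gives s ≈ 111.78.
So α = 0.79·111.78 ≈ 88.31, β = 0.21·111.78 ≈ 23.47.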